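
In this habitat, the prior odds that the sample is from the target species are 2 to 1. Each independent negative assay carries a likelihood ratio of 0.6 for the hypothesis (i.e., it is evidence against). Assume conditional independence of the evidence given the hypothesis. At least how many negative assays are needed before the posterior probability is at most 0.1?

6

Prior odds = 2.
Likelihood ratio per negative assay = 0.6.
Target posterior odds = 0.1/0.9 = 1/9.
Need 2 × 0.6ⁿ ≤ 1/9, i.e. 0.6ⁿ ≤ 1/18.
0.6⁵ = 0.07776 is still above 1/18 but 0.6⁶ = 729/15625 is at or below it, so n = 6.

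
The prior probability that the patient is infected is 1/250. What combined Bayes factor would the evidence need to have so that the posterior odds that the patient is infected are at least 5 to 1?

1245

Prior odds = 0.004/0.996 = 1/249.
Target odds = 5.
Required Bayes factor = 5 ÷ (1/249) = 1245.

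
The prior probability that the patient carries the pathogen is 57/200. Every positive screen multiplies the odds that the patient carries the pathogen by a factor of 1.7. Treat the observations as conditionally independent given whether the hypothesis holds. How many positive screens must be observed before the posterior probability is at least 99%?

Prior odds: 0.285 ÷ 0.715 = 57/143.
Likelihood ratio per positive screen = 1.7.
Target posterior odds = 0.99/0.01 = 99.
Need (57/143) × 1.7ⁿ ≥ 99, i.e. 1.7ⁿ ≥ 4719/19.
1.7¹⁰ ≈201.599 falls short of 4719/19 but 1.7¹¹ ≈342.719 reaches it, so n = 11.

11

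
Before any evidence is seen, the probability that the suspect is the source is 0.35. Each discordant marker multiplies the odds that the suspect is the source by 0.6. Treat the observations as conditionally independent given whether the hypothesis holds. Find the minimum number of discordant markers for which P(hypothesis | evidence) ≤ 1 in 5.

2

Prior odds: 0.35 ÷ 0.65 = 7/13.
Likelihood ratio per discordant marker = 0.6.
Target odds: 0.2 ÷ 0.8 = 0.25.
Need (7/13) × 0.6ⁿ ≤ 0.25, i.e. 0.6ⁿ ≤ 13/28.
0.6¹ = 0.6 is still above 13/28 but 0.6² = 0.36 is at or below it, so n = 2.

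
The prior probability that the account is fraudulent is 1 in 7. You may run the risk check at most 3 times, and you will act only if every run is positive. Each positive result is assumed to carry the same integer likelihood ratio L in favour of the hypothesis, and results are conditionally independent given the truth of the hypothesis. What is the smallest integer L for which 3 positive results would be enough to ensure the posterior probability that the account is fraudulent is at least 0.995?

Prior odds = (1/7)/(6/7) = 1/6.
Target odds = 0.995/0.005 = 199.
Need L³ ≥ 199 ÷ (1/6) = 1194.
10³ = 1000 < 1194 ≤ 1331 = 11³, so L = 11.

11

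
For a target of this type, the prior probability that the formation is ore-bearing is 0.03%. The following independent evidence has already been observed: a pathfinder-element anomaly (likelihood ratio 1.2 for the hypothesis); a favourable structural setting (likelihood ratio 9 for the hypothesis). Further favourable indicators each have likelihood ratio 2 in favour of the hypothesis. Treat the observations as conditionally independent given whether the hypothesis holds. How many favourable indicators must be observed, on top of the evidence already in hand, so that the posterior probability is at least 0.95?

Prior odds = 0.0003/0.9997 = 3/9997.
Combined Bayes factor of the evidence already in hand = 1.2 × 9 = 10.8.
Odds after that evidence = (3/9997) × 10.8 = 162/49985.
Target odds = 0.95/0.05 = 19.
Need 2ⁿ ≥ 19 ÷ (162/49985) = 949715/162.
2¹² = 4096 falls short of 949715/162 but 2¹³ = 8192 reaches it, so n = 13.

13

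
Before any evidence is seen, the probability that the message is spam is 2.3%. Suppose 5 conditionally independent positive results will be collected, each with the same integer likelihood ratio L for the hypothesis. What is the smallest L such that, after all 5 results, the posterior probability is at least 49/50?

5

Prior odds = 0.023/0.977 = 23/977.
Target odds = 0.98/0.02 = 49.
Need L⁵ ≥ 49 ÷ (23/977) = 47873/23.
4⁵ = 1024 < 47873/23 ≤ 3125 = 5⁵, so L = 5.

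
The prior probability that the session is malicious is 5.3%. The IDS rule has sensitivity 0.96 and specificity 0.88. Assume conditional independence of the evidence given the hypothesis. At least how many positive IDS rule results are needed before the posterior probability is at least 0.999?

5

Prior odds = 0.053/0.947 = 53/947.
False-positive rate = 1 − 0.88 = 0.12; likelihood ratio of a positive = 0.96/0.12 = 8.
Target posterior odds = 0.999/0.001 = 999.
Require 8ⁿ ≥ 999 ÷ (53/947) = 946053/53.
8⁴ = 4096 falls short of 946053/53 but 8⁵ = 32768 reaches it, so n = 5.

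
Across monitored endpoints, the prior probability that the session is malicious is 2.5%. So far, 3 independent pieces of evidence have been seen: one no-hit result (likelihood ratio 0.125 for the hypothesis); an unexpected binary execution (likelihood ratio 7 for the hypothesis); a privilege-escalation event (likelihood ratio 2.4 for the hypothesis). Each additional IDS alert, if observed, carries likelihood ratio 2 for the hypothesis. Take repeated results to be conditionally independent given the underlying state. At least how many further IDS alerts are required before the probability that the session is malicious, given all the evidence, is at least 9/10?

8

Prior odds = 0.025/0.975 = 1/39.
Combined Bayes factor of the evidence already in hand = 0.125 × 7 × 2.4 = 2.1.
Odds after that evidence = (1/39) × 2.1 = 7/130.
Target odds = 0.9/0.1 = 9.
Need 2ⁿ ≥ 9 ÷ (7/130) = 1170/7.
2⁷ = 128 falls short of 1170/7 but 2⁸ = 256 reaches it, so n = 8.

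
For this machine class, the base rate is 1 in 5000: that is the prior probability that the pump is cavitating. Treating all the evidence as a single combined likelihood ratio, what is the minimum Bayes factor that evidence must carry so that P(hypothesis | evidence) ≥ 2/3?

Prior odds = 0.0002/0.9998 = 1/4999.
Target odds = (2/3)/(1/3) = 2.
Required Bayes factor = 2 ÷ (1/4999) = 9998.

9998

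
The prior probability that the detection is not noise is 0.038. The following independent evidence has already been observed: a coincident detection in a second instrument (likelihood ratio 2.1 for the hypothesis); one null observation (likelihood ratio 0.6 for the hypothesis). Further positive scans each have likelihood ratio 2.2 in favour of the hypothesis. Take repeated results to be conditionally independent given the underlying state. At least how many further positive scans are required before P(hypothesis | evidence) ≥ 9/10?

7

Prior odds = 0.038/0.962 = 19/481.
Combined Bayes factor of the evidence already in hand = 2.1 × 0.6 = 1.26.
Odds after that evidence = (19/481) × 1.26 = 1197/24050.
Target odds = 0.9/0.1 = 9.
Need 2.2ⁿ ≥ 9 ÷ (1197/24050) = 24050/133.
2.2⁶ = 1771561/15625 falls short of 24050/133 but 2.2⁷ = 19487171/78125 reaches it, so n = 7.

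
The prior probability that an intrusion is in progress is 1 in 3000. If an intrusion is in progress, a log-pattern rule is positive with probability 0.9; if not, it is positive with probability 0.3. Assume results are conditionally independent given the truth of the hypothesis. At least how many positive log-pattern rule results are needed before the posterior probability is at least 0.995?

13

Prior odds: (1/3000) ÷ (2999/3000) = 1/2999.
Likelihood ratio of a positive = 0.9/0.3 = 3.
Target posterior odds = 0.995/0.005 = 199.
Require 3ⁿ ≥ 199 ÷ (1/2999) = 596801.
3¹² = 531441 falls short of 596801 but 3¹³ = 1594323 reaches it, so n = 13.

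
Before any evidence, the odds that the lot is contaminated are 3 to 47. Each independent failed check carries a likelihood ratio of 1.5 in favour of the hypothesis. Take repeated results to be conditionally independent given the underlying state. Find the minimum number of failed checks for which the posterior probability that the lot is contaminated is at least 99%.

19

Prior odds = 3/47.
Likelihood ratio per failed check = 1.5.
Target odds: 0.99 ÷ 0.01 = 99.
Need (3/47) × 1.5ⁿ ≥ 99, i.e. 1.5ⁿ ≥ 1551.
1.5¹⁸ = 387420489/262144 falls short of 1551 but 1.5¹⁹ ≈2216.84 reaches it, so n = 19.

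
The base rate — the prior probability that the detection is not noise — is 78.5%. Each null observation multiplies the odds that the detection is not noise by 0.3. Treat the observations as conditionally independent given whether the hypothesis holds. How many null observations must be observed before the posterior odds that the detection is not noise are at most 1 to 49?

5

Prior odds = 0.785/0.215 = 157/43.
Likelihood ratio per null observation = 0.3.
Target odds = 1/49.
Require 0.3ⁿ ≤ 1/49 ÷ (157/43) = 43/7693.
0.3⁴ = 0.0081 is still above 43/7693 but 0.3⁵ = 243/100000 is at or below it, so n = 5.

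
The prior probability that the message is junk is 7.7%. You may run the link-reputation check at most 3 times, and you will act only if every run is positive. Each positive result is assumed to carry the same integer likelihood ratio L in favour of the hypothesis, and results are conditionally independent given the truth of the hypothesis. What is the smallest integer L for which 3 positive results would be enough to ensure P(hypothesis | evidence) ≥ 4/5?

Prior odds = 0.077/0.923 = 77/923.
Target odds = 0.8/0.2 = 4.
Need L³ ≥ 4 ÷ (77/923) = 3692/77.
3³ = 27 < 3692/77 ≤ 64 = 4³, so L = 4.

4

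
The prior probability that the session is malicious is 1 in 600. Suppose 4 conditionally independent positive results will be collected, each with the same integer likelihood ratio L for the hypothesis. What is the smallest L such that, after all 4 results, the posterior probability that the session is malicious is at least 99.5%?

Prior odds = (1/600)/(599/600) = 1/599.
Target odds = 0.995/0.005 = 199.
Need L⁴ ≥ 199 ÷ (1/599) = 119201.
18⁴ = 104976 < 119201 ≤ 130321 = 19⁴, so L = 19.

19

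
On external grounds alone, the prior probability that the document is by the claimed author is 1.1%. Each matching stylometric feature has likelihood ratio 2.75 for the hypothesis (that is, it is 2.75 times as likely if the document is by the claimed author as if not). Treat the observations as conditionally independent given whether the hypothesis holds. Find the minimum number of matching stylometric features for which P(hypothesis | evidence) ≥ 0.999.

12

Prior odds = 0.011/0.989 = 11/989.
Likelihood ratio per matching stylometric feature = 2.75.
Target posterior odds = 0.999/0.001 = 999.
Require 2.75ⁿ ≥ 999 ÷ (11/989) = 988011/11.
2.75¹¹ ≈68023.6 falls short of 988011/11 but 2.75¹² ≈187065 reaches it, so n = 12.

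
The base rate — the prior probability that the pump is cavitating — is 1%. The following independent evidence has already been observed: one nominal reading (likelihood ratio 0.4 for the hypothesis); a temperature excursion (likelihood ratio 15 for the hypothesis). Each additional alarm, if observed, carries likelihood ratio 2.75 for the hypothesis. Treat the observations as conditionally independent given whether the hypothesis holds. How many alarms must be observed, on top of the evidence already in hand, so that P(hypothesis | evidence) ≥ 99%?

Prior odds = 0.01/0.99 = 1/99.
Combined Bayes factor of the evidence already in hand = 0.4 × 15 = 6.
Odds after that evidence = (1/99) × 6 = 2/33.
Target odds = 0.99/0.01 = 99.
Need 2.75ⁿ ≥ 99 ÷ (2/33) = 1633.5.
2.75⁷ = 19487171/16384 falls short of 1633.5 but 2.75⁸ = 214358881/65536 reaches it, so n = 8.

8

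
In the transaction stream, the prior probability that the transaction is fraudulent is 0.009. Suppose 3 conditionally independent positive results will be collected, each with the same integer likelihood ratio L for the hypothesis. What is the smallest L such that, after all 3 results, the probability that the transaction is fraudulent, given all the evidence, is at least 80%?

Prior odds = 0.009/0.991 = 9/991.
Target odds = 0.8/0.2 = 4.
Need L³ ≥ 4 ÷ (9/991) = 3964/9.
7³ = 343 < 3964/9 ≤ 512 = 8³, so L = 8.

8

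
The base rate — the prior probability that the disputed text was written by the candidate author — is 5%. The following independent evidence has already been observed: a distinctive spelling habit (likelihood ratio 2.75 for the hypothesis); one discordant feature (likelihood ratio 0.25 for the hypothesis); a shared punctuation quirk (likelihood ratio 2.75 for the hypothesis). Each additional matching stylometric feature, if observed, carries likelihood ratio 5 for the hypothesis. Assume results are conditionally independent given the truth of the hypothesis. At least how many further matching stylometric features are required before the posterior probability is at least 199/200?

Prior odds = 0.05/0.95 = 1/19.
Combined Bayes factor of the evidence already in hand = 2.75 × 0.25 × 2.75 = 1.890625.
Odds after that evidence = (1/19) × 1.890625 = 121/1216.
Target odds = 0.995/0.005 = 199.
Need 5ⁿ ≥ 199 ÷ (121/1216) = 241984/121.
5⁴ = 625 falls short of 241984/121 but 5⁵ = 3125 reaches it, so n = 5.

5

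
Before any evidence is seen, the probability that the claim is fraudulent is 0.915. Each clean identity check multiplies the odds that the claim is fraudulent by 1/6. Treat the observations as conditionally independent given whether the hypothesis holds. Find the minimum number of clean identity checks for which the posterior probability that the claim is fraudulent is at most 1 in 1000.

6

Prior odds = 0.915/0.085 = 183/17.
Likelihood ratio per clean identity check = 1/6.
Target odds: 0.001 ÷ 0.999 = 1/999.
Require (1/6)ⁿ ≤ 1/999 ÷ (183/17) = 17/182817.
(1/6)⁵ = 1/7776 is still above 17/182817 but (1/6)⁶ = 1/46656 is at or below it, so n = 6.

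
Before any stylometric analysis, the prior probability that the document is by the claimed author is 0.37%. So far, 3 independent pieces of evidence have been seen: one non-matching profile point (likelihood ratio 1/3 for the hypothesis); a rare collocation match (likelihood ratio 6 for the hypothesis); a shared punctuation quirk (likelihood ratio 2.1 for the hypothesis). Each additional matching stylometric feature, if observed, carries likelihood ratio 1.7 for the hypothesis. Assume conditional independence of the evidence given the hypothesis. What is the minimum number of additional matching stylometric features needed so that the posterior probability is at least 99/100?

Prior odds = 0.0037/0.9963 = 37/9963.
Combined Bayes factor of the evidence already in hand = (1/3) × 6 × 2.1 = 4.2.
Odds after that evidence = (37/9963) × 4.2 = 259/16605.
Target odds = 0.99/0.01 = 99.
Need 1.7ⁿ ≥ 99 ÷ (259/16605) = 1643895/259.
1.7¹⁶ ≈4866.12 falls short of 1643895/259 but 1.7¹⁷ ≈8272.4 reaches it, so n = 17.

17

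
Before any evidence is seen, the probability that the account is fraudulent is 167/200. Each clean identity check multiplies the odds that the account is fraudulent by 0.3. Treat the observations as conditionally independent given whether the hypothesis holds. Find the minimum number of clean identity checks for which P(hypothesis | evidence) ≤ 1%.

Prior odds: 0.835 ÷ 0.165 = 167/33.
Likelihood ratio per clean identity check = 0.3.
Target odds: 0.01 ÷ 0.99 = 1/99.
Need (167/33) × 0.3ⁿ ≤ 1/99, i.e. 0.3ⁿ ≤ 1/501.
0.3⁵ = 243/100000 is still above 1/501 but 0.3⁶ = 729/1000000 is at or below it, so n = 6.

6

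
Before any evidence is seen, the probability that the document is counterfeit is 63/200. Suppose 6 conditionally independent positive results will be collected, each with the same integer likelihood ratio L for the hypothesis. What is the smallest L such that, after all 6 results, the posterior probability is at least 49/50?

3

Prior odds = 0.315/0.685 = 63/137.
Target odds = 0.98/0.02 = 49.
Need L⁶ ≥ 49 ÷ (63/137) = 959/9.
2⁶ = 64 < 959/9 ≤ 729 = 3⁶, so L = 3.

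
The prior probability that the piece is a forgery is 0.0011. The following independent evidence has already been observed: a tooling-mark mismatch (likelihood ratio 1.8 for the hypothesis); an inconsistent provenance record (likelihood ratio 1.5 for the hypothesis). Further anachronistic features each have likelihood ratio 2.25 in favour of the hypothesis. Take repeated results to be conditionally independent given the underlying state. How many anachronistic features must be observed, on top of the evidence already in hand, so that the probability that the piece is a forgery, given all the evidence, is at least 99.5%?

14

Prior odds = 0.0011/0.9989 = 11/9989.
Combined Bayes factor of the evidence already in hand = 1.8 × 1.5 = 2.7.
Odds after that evidence = (11/9989) × 2.7 = 297/99890.
Target odds = 0.995/0.005 = 199.
Need 2.25ⁿ ≥ 199 ÷ (297/99890) = 19878110/297.
2.25¹³ ≈37876.8 falls short of 19878110/297 but 2.25¹⁴ ≈85222.7 reaches it, so n = 14.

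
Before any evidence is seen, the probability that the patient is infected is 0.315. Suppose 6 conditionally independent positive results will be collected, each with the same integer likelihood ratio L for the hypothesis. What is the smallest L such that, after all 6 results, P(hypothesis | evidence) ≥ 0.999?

4

Prior odds = 0.315/0.685 = 63/137.
Target odds = 0.999/0.001 = 999.
Need L⁶ ≥ 999 ÷ (63/137) = 15207/7.
3⁶ = 729 < 15207/7 ≤ 4096 = 4⁶, so L = 4.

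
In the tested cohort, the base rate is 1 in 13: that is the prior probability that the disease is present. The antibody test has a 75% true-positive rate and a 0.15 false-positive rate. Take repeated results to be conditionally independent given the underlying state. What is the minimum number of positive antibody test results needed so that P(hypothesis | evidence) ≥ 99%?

5

Prior odds = (1/13)/(12/13) = 1/12.
Likelihood ratio of a positive result = 0.75/0.15 = 5.
Target posterior odds = 0.99/0.01 = 99.
Require 5ⁿ ≥ 99 ÷ (1/12) = 1188.
5⁴ = 625 falls short of 1188 but 5⁵ = 3125 reaches it, so n = 5.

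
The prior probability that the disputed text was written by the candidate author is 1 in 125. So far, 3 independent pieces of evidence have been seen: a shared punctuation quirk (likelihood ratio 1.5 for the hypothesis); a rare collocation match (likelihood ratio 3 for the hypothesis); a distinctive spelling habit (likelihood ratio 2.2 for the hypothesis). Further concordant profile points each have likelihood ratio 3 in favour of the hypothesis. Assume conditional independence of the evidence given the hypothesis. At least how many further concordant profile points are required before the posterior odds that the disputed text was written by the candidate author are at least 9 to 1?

Prior odds = 0.008/0.992 = 1/124.
Combined Bayes factor of the evidence already in hand = 1.5 × 3 × 2.2 = 9.9.
Odds after that evidence = (1/124) × 9.9 = 99/1240.
Target odds = 9.
Need 3ⁿ ≥ 9 ÷ (99/1240) = 1240/11.
3⁴ = 81 falls short of 1240/11 but 3⁵ = 243 reaches it, so n = 5.

5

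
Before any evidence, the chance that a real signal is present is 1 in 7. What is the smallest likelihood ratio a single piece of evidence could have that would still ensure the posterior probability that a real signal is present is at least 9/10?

Prior odds = (1/7)/(6/7) = 1/6.
Target odds = 0.9/0.1 = 9.
Required Bayes factor = 9 ÷ (1/6) = 54.

54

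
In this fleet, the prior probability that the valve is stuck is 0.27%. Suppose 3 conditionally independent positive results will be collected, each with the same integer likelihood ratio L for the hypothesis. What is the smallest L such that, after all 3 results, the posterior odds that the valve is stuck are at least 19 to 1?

20

Prior odds = 0.0027/0.9973 = 27/9973.
Target odds = 19.
Need L³ ≥ 19 ÷ (27/9973) = 189487/27.
19³ = 6859 < 189487/27 ≤ 8000 = 20³, so L = 20.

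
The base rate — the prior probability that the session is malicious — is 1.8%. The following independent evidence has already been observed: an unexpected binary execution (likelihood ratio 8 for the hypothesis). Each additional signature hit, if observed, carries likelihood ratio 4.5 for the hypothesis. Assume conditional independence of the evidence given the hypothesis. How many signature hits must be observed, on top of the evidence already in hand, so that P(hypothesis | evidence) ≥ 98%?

Prior odds = 0.018/0.982 = 9/491.
Bayes factor of the evidence already in hand = 8.
Odds after that evidence = (9/491) × 8 = 72/491.
Target odds = 0.98/0.02 = 49.
Need 4.5ⁿ ≥ 49 ÷ (72/491) = 24059/72.
4.5³ = 91.125 falls short of 24059/72 but 4.5⁴ = 410.0625 reaches it, so n = 4.

4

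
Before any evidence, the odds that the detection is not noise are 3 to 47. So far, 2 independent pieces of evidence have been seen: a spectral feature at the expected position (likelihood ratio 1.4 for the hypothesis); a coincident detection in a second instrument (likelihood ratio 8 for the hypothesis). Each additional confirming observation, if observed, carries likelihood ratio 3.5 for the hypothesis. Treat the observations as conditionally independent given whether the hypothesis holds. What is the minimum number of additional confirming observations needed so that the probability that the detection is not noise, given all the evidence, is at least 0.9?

3

Prior odds = 3/47.
Combined Bayes factor of the evidence already in hand = 1.4 × 8 = 11.2.
Odds after that evidence = (3/47) × 11.2 = 168/235.
Target odds = 0.9/0.1 = 9.
Need 3.5ⁿ ≥ 9 ÷ (168/235) = 705/56.
3.5² = 12.25 falls short of 705/56 but 3.5³ = 42.875 reaches it, so n = 3.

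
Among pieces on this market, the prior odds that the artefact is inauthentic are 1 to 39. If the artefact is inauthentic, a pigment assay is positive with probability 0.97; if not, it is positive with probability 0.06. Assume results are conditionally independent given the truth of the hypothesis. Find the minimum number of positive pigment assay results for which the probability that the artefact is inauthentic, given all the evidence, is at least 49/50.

3

Prior odds = 1/39.
Likelihood ratio of a positive = 0.97/0.06 = 97/6.
Target odds: 0.98 ÷ 0.02 = 49.
Require (97/6)ⁿ ≥ 49 ÷ (1/39) = 1911.
(97/6)² = 9409/36 falls short of 1911 but (97/6)³ = 912673/216 reaches it, so n = 3.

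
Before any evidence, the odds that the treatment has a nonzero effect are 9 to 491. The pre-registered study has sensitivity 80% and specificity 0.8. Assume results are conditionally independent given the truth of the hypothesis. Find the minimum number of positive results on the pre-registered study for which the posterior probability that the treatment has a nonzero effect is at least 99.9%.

8

Prior odds = 9/491.
False-positive rate = 1 − 0.8 = 0.2; likelihood ratio of a positive = 0.8/0.2 = 4.
Target odds: 0.999 ÷ 0.001 = 999.
Need (9/491) × 4ⁿ ≥ 999, i.e. 4ⁿ ≥ 54501.
4⁷ = 16384 falls short of 54501 but 4⁸ = 65536 reaches it, so n = 8.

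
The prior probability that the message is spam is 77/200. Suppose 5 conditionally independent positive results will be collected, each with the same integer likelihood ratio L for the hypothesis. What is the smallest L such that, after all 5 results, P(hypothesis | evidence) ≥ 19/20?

Prior odds = 0.385/0.615 = 77/123.
Target odds = 0.95/0.05 = 19.
Need L⁵ ≥ 19 ÷ (77/123) = 2337/77.
1⁵ = 1 < 2337/77 ≤ 32 = 2⁵, so L = 2.

2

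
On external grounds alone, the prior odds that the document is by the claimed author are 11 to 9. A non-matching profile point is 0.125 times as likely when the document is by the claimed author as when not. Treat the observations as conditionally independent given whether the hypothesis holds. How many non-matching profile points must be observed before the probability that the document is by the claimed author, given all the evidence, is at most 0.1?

2

Prior odds = 11/9.
Likelihood ratio per non-matching profile point = 0.125.
Target posterior odds = 0.1/0.9 = 1/9.
Need (11/9) × 0.125ⁿ ≤ 1/9, i.e. 0.125ⁿ ≤ 1/11.
0.125¹ = 0.125 is still above 1/11 but 0.125² = 0.015625 is at or below it, so n = 2.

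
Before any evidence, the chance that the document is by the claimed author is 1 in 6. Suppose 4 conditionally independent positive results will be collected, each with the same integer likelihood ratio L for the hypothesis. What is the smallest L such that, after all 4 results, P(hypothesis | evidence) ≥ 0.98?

Prior odds = (1/6)/(5/6) = 0.2.
Target odds = 0.98/0.02 = 49.
Need L⁴ ≥ 49 ÷ 0.2 = 245.
3⁴ = 81 < 245 ≤ 256 = 4⁴, so L = 4.

4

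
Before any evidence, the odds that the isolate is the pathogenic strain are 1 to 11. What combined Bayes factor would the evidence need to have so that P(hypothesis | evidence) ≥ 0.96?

264

Prior odds = 1/11.
Target odds = 0.96/0.04 = 24.
Required Bayes factor = 24 ÷ (1/11) = 264.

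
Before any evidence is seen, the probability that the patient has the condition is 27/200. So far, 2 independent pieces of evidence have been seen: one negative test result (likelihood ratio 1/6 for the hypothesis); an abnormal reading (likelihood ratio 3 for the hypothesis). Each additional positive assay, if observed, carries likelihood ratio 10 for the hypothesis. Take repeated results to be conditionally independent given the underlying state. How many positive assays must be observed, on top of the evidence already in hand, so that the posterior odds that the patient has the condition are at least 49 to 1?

3

Prior odds = 0.135/0.865 = 27/173.
Combined Bayes factor of the evidence already in hand = (1/6) × 3 = 0.5.
Odds after that evidence = (27/173) × 0.5 = 27/346.
Target odds = 49.
Need 10ⁿ ≥ 49 ÷ (27/346) = 16954/27.
10² = 100 falls short of 16954/27 but 10³ = 1000 reaches it, so n = 3.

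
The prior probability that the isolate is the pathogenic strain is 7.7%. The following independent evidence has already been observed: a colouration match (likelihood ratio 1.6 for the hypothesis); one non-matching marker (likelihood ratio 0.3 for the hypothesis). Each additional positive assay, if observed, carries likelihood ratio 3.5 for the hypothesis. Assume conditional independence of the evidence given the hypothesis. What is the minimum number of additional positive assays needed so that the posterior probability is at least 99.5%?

Prior odds = 0.077/0.923 = 77/923.
Combined Bayes factor of the evidence already in hand = 1.6 × 0.3 = 0.48.
Odds after that evidence = (77/923) × 0.48 = 924/23075.
Target odds = 0.995/0.005 = 199.
Need 3.5ⁿ ≥ 199 ÷ (924/23075) = 4591925/924.
3.5⁶ = 1838.265625 falls short of 4591925/924 but 3.5⁷ = 823543/128 reaches it, so n = 7.

7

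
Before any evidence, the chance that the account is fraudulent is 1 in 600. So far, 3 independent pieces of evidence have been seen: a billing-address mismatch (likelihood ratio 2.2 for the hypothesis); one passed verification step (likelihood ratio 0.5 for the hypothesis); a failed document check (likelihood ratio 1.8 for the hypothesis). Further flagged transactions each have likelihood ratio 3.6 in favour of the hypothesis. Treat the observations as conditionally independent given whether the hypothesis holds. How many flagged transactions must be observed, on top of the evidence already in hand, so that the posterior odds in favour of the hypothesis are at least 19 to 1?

Prior odds = (1/600)/(599/600) = 1/599.
Combined Bayes factor of the evidence already in hand = 2.2 × 0.5 × 1.8 = 1.98.
Odds after that evidence = (1/599) × 1.98 = 99/29950.
Target odds = 19.
Need 3.6ⁿ ≥ 19 ÷ (99/29950) = 569050/99.
3.6⁶ = 34012224/15625 falls short of 569050/99 but 3.6⁷ = 612220032/78125 reaches it, so n = 7.

7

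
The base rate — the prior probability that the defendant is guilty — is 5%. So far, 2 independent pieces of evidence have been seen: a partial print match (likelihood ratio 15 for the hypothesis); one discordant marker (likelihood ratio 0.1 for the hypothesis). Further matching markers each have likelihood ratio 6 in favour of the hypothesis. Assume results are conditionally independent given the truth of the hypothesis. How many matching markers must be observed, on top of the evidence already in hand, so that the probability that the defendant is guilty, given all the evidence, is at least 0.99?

Prior odds = 0.05/0.95 = 1/19.
Combined Bayes factor of the evidence already in hand = 15 × 0.1 = 1.5.
Odds after that evidence = (1/19) × 1.5 = 3/38.
Target odds = 0.99/0.01 = 99.
Need 6ⁿ ≥ 99 ÷ (3/38) = 1254.
6³ = 216 falls short of 1254 but 6⁴ = 1296 reaches it, so n = 4.

4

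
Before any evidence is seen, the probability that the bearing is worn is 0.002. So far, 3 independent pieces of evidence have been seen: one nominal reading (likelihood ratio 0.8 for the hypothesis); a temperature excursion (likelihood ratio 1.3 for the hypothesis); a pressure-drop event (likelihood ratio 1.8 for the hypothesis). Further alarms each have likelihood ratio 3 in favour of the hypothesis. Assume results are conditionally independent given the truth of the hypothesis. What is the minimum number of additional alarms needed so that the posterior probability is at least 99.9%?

12

Prior odds = 0.002/0.998 = 1/499.
Combined Bayes factor of the evidence already in hand = 0.8 × 1.3 × 1.8 = 1.872.
Odds after that evidence = (1/499) × 1.872 = 234/62375.
Target odds = 0.999/0.001 = 999.
Need 3ⁿ ≥ 999 ÷ (234/62375) = 6923625/26.
3¹¹ = 177147 falls short of 6923625/26 but 3¹² = 531441 reaches it, so n = 12.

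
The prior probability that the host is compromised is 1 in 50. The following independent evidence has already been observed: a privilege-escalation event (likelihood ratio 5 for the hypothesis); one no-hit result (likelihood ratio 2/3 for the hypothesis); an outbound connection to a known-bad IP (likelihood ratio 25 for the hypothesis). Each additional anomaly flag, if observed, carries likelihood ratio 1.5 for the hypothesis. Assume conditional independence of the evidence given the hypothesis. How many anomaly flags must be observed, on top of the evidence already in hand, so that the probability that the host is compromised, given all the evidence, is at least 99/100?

Prior odds = 0.02/0.98 = 1/49.
Combined Bayes factor of the evidence already in hand = 5 × (2/3) × 25 = 250/3.
Odds after that evidence = (1/49) × 250/3 = 250/147.
Target odds = 0.99/0.01 = 99.
Need 1.5ⁿ ≥ 99 ÷ (250/147) = 58.212.
1.5¹⁰ = 59049/1024 falls short of 58.212 but 1.5¹¹ = 177147/2048 reaches it, so n = 11.

11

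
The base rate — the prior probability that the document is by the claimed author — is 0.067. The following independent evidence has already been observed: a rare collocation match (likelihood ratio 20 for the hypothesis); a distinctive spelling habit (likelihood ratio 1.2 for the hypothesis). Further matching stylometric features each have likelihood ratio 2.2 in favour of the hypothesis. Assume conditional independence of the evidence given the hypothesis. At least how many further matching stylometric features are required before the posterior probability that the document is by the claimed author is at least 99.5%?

7

Prior odds = 0.067/0.933 = 67/933.
Combined Bayes factor of the evidence already in hand = 20 × 1.2 = 24.
Odds after that evidence = (67/933) × 24 = 536/311.
Target odds = 0.995/0.005 = 199.
Need 2.2ⁿ ≥ 199 ÷ (536/311) = 61889/536.
2.2⁶ = 1771561/15625 falls short of 61889/536 but 2.2⁷ = 19487171/78125 reaches it, so n = 7.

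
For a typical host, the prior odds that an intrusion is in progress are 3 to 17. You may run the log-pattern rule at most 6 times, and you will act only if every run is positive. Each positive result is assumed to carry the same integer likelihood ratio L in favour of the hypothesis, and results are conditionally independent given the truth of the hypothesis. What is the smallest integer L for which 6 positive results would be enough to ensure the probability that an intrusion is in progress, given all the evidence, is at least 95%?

Prior odds = 3/17.
Target odds = 0.95/0.05 = 19.
Need L⁶ ≥ 19 ÷ (3/17) = 323/3.
2⁶ = 64 < 323/3 ≤ 729 = 3⁶, so L = 3.

3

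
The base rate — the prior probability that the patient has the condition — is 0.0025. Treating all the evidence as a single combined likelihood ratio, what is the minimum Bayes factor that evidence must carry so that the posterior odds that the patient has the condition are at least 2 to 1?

798

Prior odds = 0.0025/0.9975 = 1/399.
Target odds = 2.
Required Bayes factor = 2 ÷ (1/399) = 798.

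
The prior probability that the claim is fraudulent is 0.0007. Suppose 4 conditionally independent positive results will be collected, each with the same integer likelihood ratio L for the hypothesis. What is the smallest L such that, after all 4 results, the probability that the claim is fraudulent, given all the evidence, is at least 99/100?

20

Prior odds = 0.0007/0.9993 = 7/9993.
Target odds = 0.99/0.01 = 99.
Need L⁴ ≥ 99 ÷ (7/9993) = 989307/7.
19⁴ = 130321 < 989307/7 ≤ 160000 = 20⁴, so L = 20.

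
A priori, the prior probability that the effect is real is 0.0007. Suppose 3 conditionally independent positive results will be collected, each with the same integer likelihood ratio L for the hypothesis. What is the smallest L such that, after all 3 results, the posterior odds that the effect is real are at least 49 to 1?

42

Prior odds = 0.0007/0.9993 = 7/9993.
Target odds = 49.
Need L³ ≥ 49 ÷ (7/9993) = 69951.
41³ = 68921 < 69951 ≤ 74088 = 42³, so L = 42.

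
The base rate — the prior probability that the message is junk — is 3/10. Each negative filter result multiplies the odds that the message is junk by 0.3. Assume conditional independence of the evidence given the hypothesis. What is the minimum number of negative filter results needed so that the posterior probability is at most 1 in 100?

Prior odds = 0.3/0.7 = 3/7.
Likelihood ratio per negative filter result = 0.3.
Target odds: 0.01 ÷ 0.99 = 1/99.
Require 0.3ⁿ ≤ 1/99 ÷ (3/7) = 7/297.
0.3³ = 0.027 is still above 7/297 but 0.3⁴ = 0.0081 is at or below it, so n = 4.

4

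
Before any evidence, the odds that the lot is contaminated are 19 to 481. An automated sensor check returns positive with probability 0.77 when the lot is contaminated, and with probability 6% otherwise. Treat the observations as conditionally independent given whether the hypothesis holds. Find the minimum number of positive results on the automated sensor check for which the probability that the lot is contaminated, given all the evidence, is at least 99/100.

Prior odds = 19/481.
Likelihood ratio of a positive result = 0.77/0.06 = 77/6.
Target posterior odds = 0.99/0.01 = 99.
Require (77/6)ⁿ ≥ 99 ÷ (19/481) = 47619/19.
(77/6)³ = 456533/216 falls short of 47619/19 but (77/6)⁴ = 35153041/1296 reaches it, so n = 4.

4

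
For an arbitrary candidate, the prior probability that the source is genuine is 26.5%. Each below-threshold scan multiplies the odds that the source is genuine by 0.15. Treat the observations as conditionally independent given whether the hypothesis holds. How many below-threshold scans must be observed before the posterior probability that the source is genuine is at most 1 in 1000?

4

Prior odds: 0.265 ÷ 0.735 = 53/147.
Likelihood ratio per below-threshold scan = 0.15.
Target posterior odds = 0.001/0.999 = 1/999.
Require 0.15ⁿ ≤ 1/999 ÷ (53/147) = 49/17649.
0.15³ = 0.003375 is still above 49/17649 but 0.15⁴ = 81/160000 is at or below it, so n = 4.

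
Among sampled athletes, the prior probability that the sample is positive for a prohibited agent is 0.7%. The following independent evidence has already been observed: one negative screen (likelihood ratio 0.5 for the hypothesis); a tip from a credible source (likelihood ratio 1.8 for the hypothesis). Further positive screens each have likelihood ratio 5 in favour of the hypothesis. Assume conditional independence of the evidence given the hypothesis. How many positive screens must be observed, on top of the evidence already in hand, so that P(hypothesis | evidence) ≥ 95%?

Prior odds = 0.007/0.993 = 7/993.
Combined Bayes factor of the evidence already in hand = 0.5 × 1.8 = 0.9.
Odds after that evidence = (7/993) × 0.9 = 21/3310.
Target odds = 0.95/0.05 = 19.
Need 5ⁿ ≥ 19 ÷ (21/3310) = 62890/21.
5⁴ = 625 falls short of 62890/21 but 5⁵ = 3125 reaches it, so n = 5.

5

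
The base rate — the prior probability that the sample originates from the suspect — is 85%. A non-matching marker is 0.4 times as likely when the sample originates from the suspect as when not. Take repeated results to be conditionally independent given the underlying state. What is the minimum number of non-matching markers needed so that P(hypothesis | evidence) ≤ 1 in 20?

6

Prior odds = 0.85/0.15 = 17/3.
Likelihood ratio per non-matching marker = 0.4.
Target posterior odds = 0.05/0.95 = 1/19.
Require 0.4ⁿ ≤ 1/19 ÷ (17/3) = 3/323.
0.4⁵ = 0.01024 is still above 3/323 but 0.4⁶ = 64/15625 is at or below it, so n = 6.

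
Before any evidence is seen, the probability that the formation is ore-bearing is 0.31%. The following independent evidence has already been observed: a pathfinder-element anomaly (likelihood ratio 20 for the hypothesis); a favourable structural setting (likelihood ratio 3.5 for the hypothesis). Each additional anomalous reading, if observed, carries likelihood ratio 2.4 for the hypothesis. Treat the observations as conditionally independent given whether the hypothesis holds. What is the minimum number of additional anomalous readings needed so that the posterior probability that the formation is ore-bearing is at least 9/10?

Prior odds = 0.0031/0.9969 = 31/9969.
Combined Bayes factor of the evidence already in hand = 20 × 3.5 = 70.
Odds after that evidence = (31/9969) × 70 = 2170/9969.
Target odds = 0.9/0.1 = 9.
Need 2.4ⁿ ≥ 9 ÷ (2170/9969) = 89721/2170.
2.4⁴ = 33.1776 falls short of 89721/2170 but 2.4⁵ = 79.62624 reaches it, so n = 5.

5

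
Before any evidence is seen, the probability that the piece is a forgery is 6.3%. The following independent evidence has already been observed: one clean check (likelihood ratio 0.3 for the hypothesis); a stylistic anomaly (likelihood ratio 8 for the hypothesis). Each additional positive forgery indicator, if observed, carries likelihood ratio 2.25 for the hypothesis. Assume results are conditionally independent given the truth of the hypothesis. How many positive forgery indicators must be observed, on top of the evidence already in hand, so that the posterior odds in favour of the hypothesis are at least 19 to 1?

Prior odds = 0.063/0.937 = 63/937.
Combined Bayes factor of the evidence already in hand = 0.3 × 8 = 2.4.
Odds after that evidence = (63/937) × 2.4 = 756/4685.
Target odds = 19.
Need 2.25ⁿ ≥ 19 ÷ (756/4685) = 89015/756.
2.25⁵ = 59049/1024 falls short of 89015/756 but 2.25⁶ = 531441/4096 reaches it, so n = 6.

6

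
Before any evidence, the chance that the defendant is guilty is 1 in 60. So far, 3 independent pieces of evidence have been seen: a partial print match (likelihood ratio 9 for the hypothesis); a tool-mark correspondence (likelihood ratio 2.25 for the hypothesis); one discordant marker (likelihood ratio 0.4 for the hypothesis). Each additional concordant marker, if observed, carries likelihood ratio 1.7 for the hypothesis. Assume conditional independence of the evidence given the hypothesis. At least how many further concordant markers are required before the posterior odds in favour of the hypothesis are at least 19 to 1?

Prior odds = (1/60)/(59/60) = 1/59.
Combined Bayes factor of the evidence already in hand = 9 × 2.25 × 0.4 = 8.1.
Odds after that evidence = (1/59) × 8.1 = 81/590.
Target odds = 19.
Need 1.7ⁿ ≥ 19 ÷ (81/590) = 11210/81.
1.7⁹ ≈118.588 falls short of 11210/81 but 1.7¹⁰ ≈201.599 reaches it, so n = 10.

10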